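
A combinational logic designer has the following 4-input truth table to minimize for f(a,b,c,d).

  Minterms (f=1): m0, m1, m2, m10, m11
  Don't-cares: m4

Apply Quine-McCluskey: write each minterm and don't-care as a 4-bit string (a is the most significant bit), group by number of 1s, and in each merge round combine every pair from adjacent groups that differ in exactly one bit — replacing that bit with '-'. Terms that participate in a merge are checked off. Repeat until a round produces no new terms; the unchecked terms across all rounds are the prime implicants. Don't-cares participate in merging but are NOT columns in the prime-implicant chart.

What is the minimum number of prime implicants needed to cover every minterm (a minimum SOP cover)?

size-2^0 implicants → 0000(✓)  0001(✓)  0010(✓)  0100(✓)  1010(✓)  1011(✓)
size-2^1 implicants → -010  0-00  00-0  000-  101-
Unchecked terms (primes): -010, 0-00, 00-0, 000-, 101-
Minterm coverage:
  m0 ⊆ 0-00,00-0,000-
  m1 ⊆ 000- [E]
  m2 ⊆ -010,00-0
  m10 ⊆ -010,101-
  m11 ⊆ 101- [E]
E = {000-, 101-}
Petrick residual → -010
Cover = b'cd' + a'b'c' + ab'c  |cover|=3

3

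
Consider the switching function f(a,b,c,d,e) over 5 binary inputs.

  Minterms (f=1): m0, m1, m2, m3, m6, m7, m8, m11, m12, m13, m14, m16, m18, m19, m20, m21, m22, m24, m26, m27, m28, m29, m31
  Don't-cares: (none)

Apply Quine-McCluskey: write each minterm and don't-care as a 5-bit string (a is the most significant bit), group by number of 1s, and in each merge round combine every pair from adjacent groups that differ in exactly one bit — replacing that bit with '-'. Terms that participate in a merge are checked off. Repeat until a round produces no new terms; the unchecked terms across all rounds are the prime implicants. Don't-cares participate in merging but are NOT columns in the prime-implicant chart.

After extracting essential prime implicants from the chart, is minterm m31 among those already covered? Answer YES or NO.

NO

size-2^0 implicants → 00000(✓)  00001(✓)  00010(✓)  00011(✓)  00110(✓)  00111(✓)  01000(✓)  01011(✓)  01100(✓)  01101(✓)  01110(✓)  10000(✓)  10010(✓)  10011(✓)  10100(✓)  10101(✓)  10110(✓)  11000(✓)  11010(✓)  11011(✓)  11100(✓)  11101(✓)  11111(✓)
size-2^1 implicants → -0000(✓)  -0010(✓)  -0011(✓)  -0110(✓)  -1000(✓)  -1011(✓)  -1100(✓)  -1101(✓)  0-000(✓)  0-011(✓)  0-110  00-10(✓)  00-11(✓)  000-0(✓)  000-1(✓)  0000-(✓)  0001-(✓)  0011-(✓)  01-00(✓)  011-0  0110-(✓)  1-000(✓)  1-010(✓)  1-011(✓)  1-100(✓)  1-101(✓)  10-00(✓)  10-10(✓)  100-0(✓)  1001-(✓)  101-0(✓)  1010-(✓)  11-00(✓)  11-11  110-0(✓)  1101-(✓)  111-1  1110-(✓)
size-2^2 implicants → --000  --011  -0-10  -00-0  -001-  -1-00  -110-  00-1-  000--  1--00  1-0-0  1-01-  1-10-  10--0
Unchecked terms (primes): --000, --011, -0-10, -00-0, -001-, -1-00, -110-, 0-110, 00-1-, 000--, 011-0, 1--00, 1-0-0, 1-01-, 1-10-, 10--0, 11-11, 111-1
Minterm coverage:
  m0 ⊆ --000,-00-0,000--
  m1 ⊆ 000-- [E]
  m2 ⊆ -0-10,-00-0,-001-,00-1-,000--
  m3 ⊆ --011,-001-,00-1-,000--
  m6 ⊆ -0-10,0-110,00-1-
  m7 ⊆ 00-1- [E]
  m8 ⊆ --000,-1-00
  m11 ⊆ --011 [E]
  m12 ⊆ -1-00,-110-,011-0
  m13 ⊆ -110- [E]
  m14 ⊆ 0-110,011-0
  m16 ⊆ --000,-00-0,1--00,1-0-0,10--0
  m18 ⊆ -0-10,-00-0,-001-,1-0-0,1-01-,10--0
  m19 ⊆ --011,-001-,1-01-
  m20 ⊆ 1--00,1-10-,10--0
  m21 ⊆ 1-10- [E]
  m22 ⊆ -0-10,10--0
  m24 ⊆ --000,-1-00,1--00,1-0-0
  m26 ⊆ 1-0-0,1-01-
  m27 ⊆ --011,1-01-,11-11
  m28 ⊆ -1-00,-110-,1--00,1-10-
  m29 ⊆ -110-,1-10-,111-1
  m31 ⊆ 11-11,111-1
E = {--011, -110-, 00-1-, 000--, 1-10-}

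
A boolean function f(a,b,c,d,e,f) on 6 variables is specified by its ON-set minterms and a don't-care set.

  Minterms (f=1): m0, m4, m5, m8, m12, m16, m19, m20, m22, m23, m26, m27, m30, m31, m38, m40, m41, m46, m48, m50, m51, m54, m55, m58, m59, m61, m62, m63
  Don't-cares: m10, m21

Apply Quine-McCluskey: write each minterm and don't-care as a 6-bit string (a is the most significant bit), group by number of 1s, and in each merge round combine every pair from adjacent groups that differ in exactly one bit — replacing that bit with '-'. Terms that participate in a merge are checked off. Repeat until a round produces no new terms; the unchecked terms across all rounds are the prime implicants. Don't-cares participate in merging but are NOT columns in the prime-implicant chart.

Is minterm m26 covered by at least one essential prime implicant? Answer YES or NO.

NO

Round 0: 000000✓ 000100✓ 000101✓ 001000✓ 001010✓ 001100✓ 010000✓ 010011✓ 010100✓ 010101✓ 010110✓ 010111✓ 011010✓ 011011✓ 011110✓ 011111✓ 100110✓ 101000✓ 101001✓ 101110✓ 110000✓ 110010✓ 110011✓ 110110✓ 110111✓ 111010✓ 111011✓ 111101✓ 111110✓ 111111✓
Round 1: -01000 -10000 -10011✓ -10110✓ -10111✓ -11010✓ -11011✓ -11110✓ -11111✓ 0-0000✓ 0-0100✓ 0-0101✓ 0-1010 00-000✓ 00-100✓ 000-00✓ 00010-✓ 001-00✓ 0010-0 01-011✓ 01-110✓ 01-111✓ 010-00✓ 010-11✓ 0101-0✓ 0101-1✓ 01010-✓ 01011-✓ 011-10✓ 011-11✓ 01101-✓ 01111-✓ 1-0110✓ 1-1110✓ 10-110✓ 10100- 11-010✓ 11-011✓ 11-110✓ 11-111✓ 110-10✓ 110-11✓ 1100-0 11001-✓ 11011-✓ 111-10✓ 111-11✓ 11101-✓ 1111-1 11111-✓
Round 2: -1-011✓ -1-110✓ -1-111✓ -10-11✓ -1011-✓ -11-10✓ -11-11✓ -1101-✓ -1111-✓ 0-0-00 0-010- 00--00 01--11✓ 01-11-✓ 0101-- 011-1-✓ 1--110 11--10✓ 11--11✓ 11-01-✓ 11-11-✓ 110-1-✓ 111-1-✓
Round 3: -1--11 -1-11- -11-1- 11--1-
PIs = {-01000, -1--11, -1-11-, -10000, -11-1-, 0-0-00, 0-010-, 0-1010, 00--00, 0010-0, 0101--, 1--110, 10100-, 11--1-, 1100-0, 1111-1}
Coverage chart:
  m0: 0-0-00,00--00
  m4: 0-0-00,0-010-,00--00
  m5: 0-010- ←essential
  m8: -01000,00--00,0010-0
  m12: 00--00 ←essential
  m16: -10000,0-0-00
  m19: -1--11 ←essential
  m20: 0-0-00,0-010-,0101--
  m22: -1-11-,0101--
  m23: -1--11,-1-11-,0101--
  m26: -11-1-,0-1010
  m27: -1--11,-11-1-
  m30: -1-11-,-11-1-
  m31: -1--11,-1-11-,-11-1-
  m38: 1--110 ←essential
  m40: -01000,10100-
  m41: 10100- ←essential
  m46: 1--110 ←essential
  m48: -10000,1100-0
  m50: 11--1-,1100-0
  m51: -1--11,11--1-
  m54: -1-11-,1--110,11--1-
  m55: -1--11,-1-11-,11--1-
  m58: -11-1-,11--1-
  m59: -1--11,-11-1-,11--1-
  m61: 1111-1 ←essential
  m62: -1-11-,-11-1-,1--110,11--1-
  m63: -1--11,-1-11-,-11-1-,11--1-,1111-1
Essential: -1--11, 0-010-, 00--00, 1--110, 10100-, 1111-1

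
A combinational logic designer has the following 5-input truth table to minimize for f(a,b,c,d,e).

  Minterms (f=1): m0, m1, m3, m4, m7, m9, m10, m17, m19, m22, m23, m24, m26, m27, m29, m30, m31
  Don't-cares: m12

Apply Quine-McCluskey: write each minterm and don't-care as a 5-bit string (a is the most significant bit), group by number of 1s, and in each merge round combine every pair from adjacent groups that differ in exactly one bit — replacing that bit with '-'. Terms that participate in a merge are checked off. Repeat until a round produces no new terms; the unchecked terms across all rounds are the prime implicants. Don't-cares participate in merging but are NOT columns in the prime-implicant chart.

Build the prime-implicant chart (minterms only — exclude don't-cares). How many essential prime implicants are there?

7

size-2^0 implicants → 00000(✓)  00001(✓)  00011(✓)  00100(✓)  00111(✓)  01001(✓)  01010(✓)  01100(✓)  10001(✓)  10011(✓)  10110(✓)  10111(✓)  11000(✓)  11010(✓)  11011(✓)  11101(✓)  11110(✓)  11111(✓)
size-2^1 implicants → -0001(✓)  -0011(✓)  -0111(✓)  -1010  0-001  0-100  00-00  00-11(✓)  000-1(✓)  0000-  1-011(✓)  1-110(✓)  1-111(✓)  10-11(✓)  100-1(✓)  1011-(✓)  11-10(✓)  11-11(✓)  110-0  1101-(✓)  111-1  1111-(✓)
size-2^2 implicants → -0-11  -00-1  1--11  1-11-  11-1-
Unchecked terms (primes): -0-11, -00-1, -1010, 0-001, 0-100, 00-00, 0000-, 1--11, 1-11-, 11-1-, 110-0, 111-1
Minterm coverage:
  m0 ⊆ 00-00,0000-
  m1 ⊆ -00-1,0-001,0000-
  m3 ⊆ -0-11,-00-1
  m4 ⊆ 0-100,00-00
  m7 ⊆ -0-11 [E]
  m9 ⊆ 0-001 [E]
  m10 ⊆ -1010 [E]
  m17 ⊆ -00-1 [E]
  m19 ⊆ -0-11,-00-1,1--11
  m22 ⊆ 1-11- [E]
  m23 ⊆ -0-11,1--11,1-11-
  m24 ⊆ 110-0 [E]
  m26 ⊆ -1010,11-1-,110-0
  m27 ⊆ 1--11,11-1-
  m29 ⊆ 111-1 [E]
  m30 ⊆ 1-11-,11-1-
  m31 ⊆ 1--11,1-11-,11-1-,111-1
E = {-0-11, -00-1, -1010, 0-001, 1-11-, 110-0, 111-1}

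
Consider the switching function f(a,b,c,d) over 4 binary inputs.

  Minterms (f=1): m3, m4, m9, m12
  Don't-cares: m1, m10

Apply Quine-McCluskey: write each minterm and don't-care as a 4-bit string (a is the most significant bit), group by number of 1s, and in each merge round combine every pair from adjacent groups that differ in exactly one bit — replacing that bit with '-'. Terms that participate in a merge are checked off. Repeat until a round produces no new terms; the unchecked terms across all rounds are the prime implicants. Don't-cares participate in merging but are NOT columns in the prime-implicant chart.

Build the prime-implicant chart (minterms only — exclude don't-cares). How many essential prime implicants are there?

3

[col 0] 0001*, 0011*, 0100*, 1001*, 1010, 1100*
[col 1] -001, -100, 00-1
Prime implicants: -001, -100, 00-1, 1010
PI chart (minterm → PIs covering it):
  3 | 00-1  (sole → essential)
  4 | -100  (sole → essential)
  9 | -001  (sole → essential)
  12 | -100  (sole → essential)
Essential prime implicants: -001, -100, 00-1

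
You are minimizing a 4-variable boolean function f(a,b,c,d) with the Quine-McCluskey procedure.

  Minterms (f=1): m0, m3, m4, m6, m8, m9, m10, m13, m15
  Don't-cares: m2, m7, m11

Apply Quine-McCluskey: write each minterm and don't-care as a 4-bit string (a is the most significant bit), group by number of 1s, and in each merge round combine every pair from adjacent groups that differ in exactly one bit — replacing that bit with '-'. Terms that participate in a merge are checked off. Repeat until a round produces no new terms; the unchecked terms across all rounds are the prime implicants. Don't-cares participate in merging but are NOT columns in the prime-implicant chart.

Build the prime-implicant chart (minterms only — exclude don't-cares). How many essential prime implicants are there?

size-2^0 implicants → 0000(✓)  0010(✓)  0011(✓)  0100(✓)  0110(✓)  0111(✓)  1000(✓)  1001(✓)  1010(✓)  1011(✓)  1101(✓)  1111(✓)
size-2^1 implicants → -000(✓)  -010(✓)  -011(✓)  -111(✓)  0-00(✓)  0-10(✓)  0-11(✓)  00-0(✓)  001-(✓)  01-0(✓)  011-(✓)  1-01(✓)  1-11(✓)  10-0(✓)  10-1(✓)  100-(✓)  101-(✓)  11-1(✓)
size-2^2 implicants → --11  -0-0  -01-  0--0  0-1-  1--1  10--
Unchecked terms (primes): --11, -0-0, -01-, 0--0, 0-1-, 1--1, 10--
Minterm coverage:
  m0 ⊆ -0-0,0--0
  m3 ⊆ --11,-01-,0-1-
  m4 ⊆ 0--0 [E]
  m6 ⊆ 0--0,0-1-
  m8 ⊆ -0-0,10--
  m9 ⊆ 1--1,10--
  m10 ⊆ -0-0,-01-,10--
  m13 ⊆ 1--1 [E]
  m15 ⊆ --11,1--1
E = {0--0, 1--1}

2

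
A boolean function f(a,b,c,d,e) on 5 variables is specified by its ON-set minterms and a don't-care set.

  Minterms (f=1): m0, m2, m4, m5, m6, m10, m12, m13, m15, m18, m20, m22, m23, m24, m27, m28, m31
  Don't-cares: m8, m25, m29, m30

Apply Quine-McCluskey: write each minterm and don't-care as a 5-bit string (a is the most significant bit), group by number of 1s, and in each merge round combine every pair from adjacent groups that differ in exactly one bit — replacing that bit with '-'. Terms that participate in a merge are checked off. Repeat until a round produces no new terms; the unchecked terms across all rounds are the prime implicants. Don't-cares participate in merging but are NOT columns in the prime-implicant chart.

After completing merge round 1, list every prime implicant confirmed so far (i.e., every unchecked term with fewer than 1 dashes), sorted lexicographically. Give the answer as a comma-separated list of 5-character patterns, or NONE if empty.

NONE

size-2^0 implicants → 00000(✓)  00010(✓)  00100(✓)  00101(✓)  00110(✓)  01000(✓)  01010(✓)  01100(✓)  01101(✓)  01111(✓)  10010(✓)  10100(✓)  10110(✓)  10111(✓)  11000(✓)  11001(✓)  11011(✓)  11100(✓)  11101(✓)  11110(✓)  11111(✓)
size-2^1 implicants → -0010(✓)  -0100(✓)  -0110(✓)  -1000(✓)  -1100(✓)  -1101(✓)  -1111(✓)  0-000(✓)  0-010(✓)  0-100(✓)  0-101(✓)  00-00(✓)  00-10(✓)  000-0(✓)  001-0(✓)  0010-(✓)  01-00(✓)  010-0(✓)  011-1(✓)  0110-(✓)  1-100(✓)  1-110(✓)  1-111(✓)  10-10(✓)  101-0(✓)  1011-(✓)  11-00(✓)  11-01(✓)  11-11(✓)  110-1(✓)  1100-(✓)  111-0(✓)  111-1(✓)  1110-(✓)  1111-(✓)
size-2^2 implicants → --100  -0-10  -01-0  -1-00  -11-1  -110-  0--00  0-0-0  0-10-  00--0  1-1-0  1-11-  11--1  11-0-  111--
Unchecked terms (primes): --100, -0-10, -01-0, -1-00, -11-1, -110-, 0--00, 0-0-0, 0-10-, 00--0, 1-1-0, 1-11-, 11--1, 11-0-, 111--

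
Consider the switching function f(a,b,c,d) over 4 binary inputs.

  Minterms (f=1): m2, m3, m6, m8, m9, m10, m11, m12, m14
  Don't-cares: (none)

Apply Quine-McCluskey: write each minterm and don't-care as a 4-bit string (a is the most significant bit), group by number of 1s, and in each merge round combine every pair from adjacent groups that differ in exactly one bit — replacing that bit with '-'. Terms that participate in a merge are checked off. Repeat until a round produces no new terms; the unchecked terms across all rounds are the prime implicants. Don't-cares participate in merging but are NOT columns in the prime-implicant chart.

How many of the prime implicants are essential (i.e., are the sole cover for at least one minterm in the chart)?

4

size-2^0 implicants → 0010(✓)  0011(✓)  0110(✓)  1000(✓)  1001(✓)  1010(✓)  1011(✓)  1100(✓)  1110(✓)
size-2^1 implicants → -010(✓)  -011(✓)  -110(✓)  0-10(✓)  001-(✓)  1-00(✓)  1-10(✓)  10-0(✓)  10-1(✓)  100-(✓)  101-(✓)  11-0(✓)
size-2^2 implicants → --10  -01-  1--0  10--
Unchecked terms (primes): --10, -01-, 1--0, 10--
Minterm coverage:
  m2 ⊆ --10,-01-
  m3 ⊆ -01- [E]
  m6 ⊆ --10 [E]
  m8 ⊆ 1--0,10--
  m9 ⊆ 10-- [E]
  m10 ⊆ --10,-01-,1--0,10--
  m11 ⊆ -01-,10--
  m12 ⊆ 1--0 [E]
  m14 ⊆ --10,1--0
E = {--10, -01-, 1--0, 10--}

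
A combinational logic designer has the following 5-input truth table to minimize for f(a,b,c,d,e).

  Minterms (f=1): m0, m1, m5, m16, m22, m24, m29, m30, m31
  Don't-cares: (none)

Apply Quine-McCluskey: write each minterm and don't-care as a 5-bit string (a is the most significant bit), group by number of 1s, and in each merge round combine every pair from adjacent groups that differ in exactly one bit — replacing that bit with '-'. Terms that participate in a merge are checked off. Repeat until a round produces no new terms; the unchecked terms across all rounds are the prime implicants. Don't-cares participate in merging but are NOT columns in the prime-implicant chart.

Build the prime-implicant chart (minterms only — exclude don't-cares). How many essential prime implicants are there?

4

size-2^0 implicants → 00000(✓)  00001(✓)  00101(✓)  10000(✓)  10110(✓)  11000(✓)  11101(✓)  11110(✓)  11111(✓)
size-2^1 implicants → -0000  00-01  0000-  1-000  1-110  111-1  1111-
Unchecked terms (primes): -0000, 00-01, 0000-, 1-000, 1-110, 111-1, 1111-
Minterm coverage:
  m0 ⊆ -0000,0000-
  m1 ⊆ 00-01,0000-
  m5 ⊆ 00-01 [E]
  m16 ⊆ -0000,1-000
  m22 ⊆ 1-110 [E]
  m24 ⊆ 1-000 [E]
  m29 ⊆ 111-1 [E]
  m30 ⊆ 1-110,1111-
  m31 ⊆ 111-1,1111-
E = {00-01, 1-000, 1-110, 111-1}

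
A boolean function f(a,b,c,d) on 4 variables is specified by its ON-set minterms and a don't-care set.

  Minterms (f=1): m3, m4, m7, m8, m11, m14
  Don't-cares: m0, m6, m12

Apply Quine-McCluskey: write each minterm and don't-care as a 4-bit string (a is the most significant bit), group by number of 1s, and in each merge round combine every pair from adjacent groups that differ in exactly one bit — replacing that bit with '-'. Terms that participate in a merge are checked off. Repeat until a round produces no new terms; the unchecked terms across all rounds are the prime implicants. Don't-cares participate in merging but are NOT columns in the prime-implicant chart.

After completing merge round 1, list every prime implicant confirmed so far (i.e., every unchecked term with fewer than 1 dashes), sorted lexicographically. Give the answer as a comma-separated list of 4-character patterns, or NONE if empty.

size-2^0 implicants → 0000(✓)  0011(✓)  0100(✓)  0110(✓)  0111(✓)  1000(✓)  1011(✓)  1100(✓)  1110(✓)
size-2^1 implicants → -000(✓)  -011  -100(✓)  -110(✓)  0-00(✓)  0-11  01-0(✓)  011-  1-00(✓)  11-0(✓)
size-2^2 implicants → --00  -1-0
Unchecked terms (primes): --00, -011, -1-0, 0-11, 011-

NONE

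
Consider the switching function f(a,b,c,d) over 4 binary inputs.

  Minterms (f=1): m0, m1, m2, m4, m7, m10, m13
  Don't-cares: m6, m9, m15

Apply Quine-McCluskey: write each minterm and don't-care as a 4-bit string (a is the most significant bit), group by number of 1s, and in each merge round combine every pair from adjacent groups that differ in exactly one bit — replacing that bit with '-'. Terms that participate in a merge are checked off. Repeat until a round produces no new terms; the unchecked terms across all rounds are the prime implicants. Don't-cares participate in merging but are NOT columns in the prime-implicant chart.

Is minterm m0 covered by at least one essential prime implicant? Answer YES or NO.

[col 0] 0000*, 0001*, 0010*, 0100*, 0110*, 0111*, 1001*, 1010*, 1101*, 1111*
[col 1] -001, -010, -111, 0-00*, 0-10*, 00-0*, 000-, 01-0*, 011-, 1-01, 11-1
[col 2] 0--0
Prime implicants: -001, -010, -111, 0--0, 000-, 011-, 1-01, 11-1
PI chart (minterm → PIs covering it):
  0 | 0--0,000-
  1 | -001,000-
  2 | -010,0--0
  4 | 0--0  (sole → essential)
  7 | -111,011-
  10 | -010  (sole → essential)
  13 | 1-01,11-1
Essential prime implicants: -010, 0--0

YES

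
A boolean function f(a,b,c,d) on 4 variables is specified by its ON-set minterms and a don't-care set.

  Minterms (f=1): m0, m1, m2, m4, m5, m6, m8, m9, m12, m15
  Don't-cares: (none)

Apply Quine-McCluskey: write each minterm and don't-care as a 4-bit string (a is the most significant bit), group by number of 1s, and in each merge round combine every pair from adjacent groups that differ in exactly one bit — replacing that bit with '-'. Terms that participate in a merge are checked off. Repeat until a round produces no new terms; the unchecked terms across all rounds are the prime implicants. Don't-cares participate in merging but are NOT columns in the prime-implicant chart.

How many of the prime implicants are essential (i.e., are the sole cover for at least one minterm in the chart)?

5

size-2^0 implicants → 0000(✓)  0001(✓)  0010(✓)  0100(✓)  0101(✓)  0110(✓)  1000(✓)  1001(✓)  1100(✓)  1111
size-2^1 implicants → -000(✓)  -001(✓)  -100(✓)  0-00(✓)  0-01(✓)  0-10(✓)  00-0(✓)  000-(✓)  01-0(✓)  010-(✓)  1-00(✓)  100-(✓)
size-2^2 implicants → --00  -00-  0--0  0-0-
Unchecked terms (primes): --00, -00-, 0--0, 0-0-, 1111
Minterm coverage:
  m0 ⊆ --00,-00-,0--0,0-0-
  m1 ⊆ -00-,0-0-
  m2 ⊆ 0--0 [E]
  m4 ⊆ --00,0--0,0-0-
  m5 ⊆ 0-0- [E]
  m6 ⊆ 0--0 [E]
  m8 ⊆ --00,-00-
  m9 ⊆ -00- [E]
  m12 ⊆ --00 [E]
  m15 ⊆ 1111 [E]
E = {--00, -00-, 0--0, 0-0-, 1111}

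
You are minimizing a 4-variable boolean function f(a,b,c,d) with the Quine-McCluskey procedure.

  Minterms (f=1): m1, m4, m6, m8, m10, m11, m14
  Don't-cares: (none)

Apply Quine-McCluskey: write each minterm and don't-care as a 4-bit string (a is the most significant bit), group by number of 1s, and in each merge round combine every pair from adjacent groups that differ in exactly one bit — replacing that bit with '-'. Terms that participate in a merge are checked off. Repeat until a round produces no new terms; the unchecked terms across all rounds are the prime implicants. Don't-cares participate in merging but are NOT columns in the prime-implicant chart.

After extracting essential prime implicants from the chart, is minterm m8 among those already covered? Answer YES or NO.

[col 0] 0001, 0100*, 0110*, 1000*, 1010*, 1011*, 1110*
[col 1] -110, 01-0, 1-10, 10-0, 101-
Prime implicants: -110, 0001, 01-0, 1-10, 10-0, 101-
PI chart (minterm → PIs covering it):
  1 | 0001  (sole → essential)
  4 | 01-0  (sole → essential)
  6 | -110,01-0
  8 | 10-0  (sole → essential)
  10 | 1-10,10-0,101-
  11 | 101-  (sole → essential)
  14 | -110,1-10
Essential prime implicants: 0001, 01-0, 10-0, 101-

YES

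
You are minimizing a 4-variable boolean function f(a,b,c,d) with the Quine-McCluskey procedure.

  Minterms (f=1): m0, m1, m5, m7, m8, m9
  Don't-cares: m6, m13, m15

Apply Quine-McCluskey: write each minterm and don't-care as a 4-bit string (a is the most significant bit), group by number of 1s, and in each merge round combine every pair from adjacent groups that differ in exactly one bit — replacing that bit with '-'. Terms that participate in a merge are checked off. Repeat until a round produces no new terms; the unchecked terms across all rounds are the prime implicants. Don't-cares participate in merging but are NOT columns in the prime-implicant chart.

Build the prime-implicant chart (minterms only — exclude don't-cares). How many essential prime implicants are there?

1

[col 0] 0000*, 0001*, 0101*, 0110*, 0111*, 1000*, 1001*, 1101*, 1111*
[col 1] -000*, -001*, -101*, -111*, 0-01*, 000-*, 01-1*, 011-, 1-01*, 100-*, 11-1*
[col 2] --01, -00-, -1-1
Prime implicants: --01, -00-, -1-1, 011-
PI chart (minterm → PIs covering it):
  0 | -00-  (sole → essential)
  1 | --01,-00-
  5 | --01,-1-1
  7 | -1-1,011-
  8 | -00-  (sole → essential)
  9 | --01,-00-
Essential prime implicants: -00-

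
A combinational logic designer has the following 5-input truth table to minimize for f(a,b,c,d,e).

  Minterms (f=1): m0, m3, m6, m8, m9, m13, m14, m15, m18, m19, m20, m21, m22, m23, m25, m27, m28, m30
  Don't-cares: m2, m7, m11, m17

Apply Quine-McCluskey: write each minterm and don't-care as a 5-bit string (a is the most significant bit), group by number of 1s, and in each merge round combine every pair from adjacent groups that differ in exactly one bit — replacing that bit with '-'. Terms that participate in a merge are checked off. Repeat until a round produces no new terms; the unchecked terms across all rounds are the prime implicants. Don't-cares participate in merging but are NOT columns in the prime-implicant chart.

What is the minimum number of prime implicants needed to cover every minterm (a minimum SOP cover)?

7

size-2^0 implicants → 00000(✓)  00010(✓)  00011(✓)  00110(✓)  00111(✓)  01000(✓)  01001(✓)  01011(✓)  01101(✓)  01110(✓)  01111(✓)  10001(✓)  10010(✓)  10011(✓)  10100(✓)  10101(✓)  10110(✓)  10111(✓)  11001(✓)  11011(✓)  11100(✓)  11110(✓)
size-2^1 implicants → -0010(✓)  -0011(✓)  -0110(✓)  -0111(✓)  -1001(✓)  -1011(✓)  -1110(✓)  0-000  0-011(✓)  0-110(✓)  0-111(✓)  00-10(✓)  00-11(✓)  000-0  0001-(✓)  0011-(✓)  01-01(✓)  01-11(✓)  010-1(✓)  0100-  011-1(✓)  0111-(✓)  1-001(✓)  1-011(✓)  1-100(✓)  1-110(✓)  10-01(✓)  10-10(✓)  10-11(✓)  100-1(✓)  1001-(✓)  101-0(✓)  101-1(✓)  1010-(✓)  1011-(✓)  110-1(✓)  111-0(✓)
size-2^2 implicants → --011  --110  -0-10(✓)  -0-11(✓)  -001-(✓)  -011-(✓)  -10-1  0--11  0-11-  00-1-(✓)  01--1  1-0-1  1-1-0  10--1  10-1-(✓)  101--
size-2^3 implicants → -0-1-
Unchecked terms (primes): --011, --110, -0-1-, -10-1, 0--11, 0-000, 0-11-, 000-0, 01--1, 0100-, 1-0-1, 1-1-0, 10--1, 101--
Minterm coverage:
  m0 ⊆ 0-000,000-0
  m3 ⊆ --011,-0-1-,0--11
  m6 ⊆ --110,-0-1-,0-11-
  m8 ⊆ 0-000,0100-
  m9 ⊆ -10-1,01--1,0100-
  m13 ⊆ 01--1 [E]
  m14 ⊆ --110,0-11-
  m15 ⊆ 0--11,0-11-,01--1
  m18 ⊆ -0-1- [E]
  m19 ⊆ --011,-0-1-,1-0-1,10--1
  m20 ⊆ 1-1-0,101--
  m21 ⊆ 10--1,101--
  m22 ⊆ --110,-0-1-,1-1-0,101--
  m23 ⊆ -0-1-,10--1,101--
  m25 ⊆ -10-1,1-0-1
  m27 ⊆ --011,-10-1,1-0-1
  m28 ⊆ 1-1-0 [E]
  m30 ⊆ --110,1-1-0
E = {-0-1-, 01--1, 1-1-0}
Petrick residual → --110, -10-1, 0-000, 10--1
Cover = cde' + b'd + bc'e + a'c'd'e' + a'be + ace' + ab'e  |cover|=7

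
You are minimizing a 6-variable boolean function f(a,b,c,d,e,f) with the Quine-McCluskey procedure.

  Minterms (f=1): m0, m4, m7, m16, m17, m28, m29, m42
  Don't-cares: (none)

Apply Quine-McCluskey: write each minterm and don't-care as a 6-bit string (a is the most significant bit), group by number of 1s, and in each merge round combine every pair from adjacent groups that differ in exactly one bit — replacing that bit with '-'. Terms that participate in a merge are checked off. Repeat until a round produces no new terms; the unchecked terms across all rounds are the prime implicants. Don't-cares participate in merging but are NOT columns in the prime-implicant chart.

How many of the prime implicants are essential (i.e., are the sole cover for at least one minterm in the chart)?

5

Round 0: 000000✓ 000100✓ 000111 010000✓ 010001✓ 011100✓ 011101✓ 101010
Round 1: 0-0000 000-00 01000- 01110-
PIs = {0-0000, 000-00, 000111, 01000-, 01110-, 101010}
Coverage chart:
  m0: 0-0000,000-00
  m4: 000-00 ←essential
  m7: 000111 ←essential
  m16: 0-0000,01000-
  m17: 01000- ←essential
  m28: 01110- ←essential
  m29: 01110- ←essential
  m42: 101010 ←essential
Essential: 000-00, 000111, 01000-, 01110-, 101010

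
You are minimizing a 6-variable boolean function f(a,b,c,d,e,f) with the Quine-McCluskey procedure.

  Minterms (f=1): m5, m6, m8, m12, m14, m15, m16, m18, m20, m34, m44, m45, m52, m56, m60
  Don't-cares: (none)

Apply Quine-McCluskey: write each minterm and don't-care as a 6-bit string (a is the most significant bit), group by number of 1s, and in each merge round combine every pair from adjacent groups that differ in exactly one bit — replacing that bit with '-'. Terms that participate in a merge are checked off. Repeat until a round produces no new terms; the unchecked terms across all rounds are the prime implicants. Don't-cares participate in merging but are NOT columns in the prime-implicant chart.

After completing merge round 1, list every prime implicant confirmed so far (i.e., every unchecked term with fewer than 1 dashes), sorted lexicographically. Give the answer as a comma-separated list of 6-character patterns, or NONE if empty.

size-2^0 implicants → 000101  000110(✓)  001000(✓)  001100(✓)  001110(✓)  001111(✓)  010000(✓)  010010(✓)  010100(✓)  100010  101100(✓)  101101(✓)  110100(✓)  111000(✓)  111100(✓)
size-2^1 implicants → -01100  -10100  00-110  001-00  0011-0  00111-  010-00  0100-0  1-1100  10110-  11-100  111-00
Unchecked terms (primes): -01100, -10100, 00-110, 000101, 001-00, 0011-0, 00111-, 010-00, 0100-0, 1-1100, 100010, 10110-, 11-100, 111-00

000101, 100010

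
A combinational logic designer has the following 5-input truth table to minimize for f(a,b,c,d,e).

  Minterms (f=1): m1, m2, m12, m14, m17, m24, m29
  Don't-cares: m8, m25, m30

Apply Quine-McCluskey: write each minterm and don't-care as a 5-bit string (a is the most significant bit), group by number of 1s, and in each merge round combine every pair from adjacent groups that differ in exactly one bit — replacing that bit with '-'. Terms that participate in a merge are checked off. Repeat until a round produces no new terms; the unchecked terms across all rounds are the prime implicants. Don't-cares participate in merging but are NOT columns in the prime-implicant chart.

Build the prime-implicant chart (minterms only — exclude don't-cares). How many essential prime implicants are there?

3

size-2^0 implicants → 00001(✓)  00010  01000(✓)  01100(✓)  01110(✓)  10001(✓)  11000(✓)  11001(✓)  11101(✓)  11110(✓)
size-2^1 implicants → -0001  -1000  -1110  01-00  011-0  1-001  11-01  1100-
Unchecked terms (primes): -0001, -1000, -1110, 00010, 01-00, 011-0, 1-001, 11-01, 1100-
Minterm coverage:
  m1 ⊆ -0001 [E]
  m2 ⊆ 00010 [E]
  m12 ⊆ 01-00,011-0
  m14 ⊆ -1110,011-0
  m17 ⊆ -0001,1-001
  m24 ⊆ -1000,1100-
  m29 ⊆ 11-01 [E]
E = {-0001, 00010, 11-01}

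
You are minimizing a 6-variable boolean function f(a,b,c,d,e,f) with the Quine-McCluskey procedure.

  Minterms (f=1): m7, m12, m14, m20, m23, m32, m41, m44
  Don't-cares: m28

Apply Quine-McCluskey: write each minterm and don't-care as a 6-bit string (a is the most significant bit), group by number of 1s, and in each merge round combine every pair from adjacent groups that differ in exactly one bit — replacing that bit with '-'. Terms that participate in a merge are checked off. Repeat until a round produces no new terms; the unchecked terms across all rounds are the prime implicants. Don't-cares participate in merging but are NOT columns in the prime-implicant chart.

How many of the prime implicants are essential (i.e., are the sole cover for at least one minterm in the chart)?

Round 0: 000111✓ 001100✓ 001110✓ 010100✓ 010111✓ 011100✓ 100000 101001 101100✓
Round 1: -01100 0-0111 0-1100 0011-0 01-100
PIs = {-01100, 0-0111, 0-1100, 0011-0, 01-100, 100000, 101001}
Coverage chart:
  m7: 0-0111 ←essential
  m12: -01100,0-1100,0011-0
  m14: 0011-0 ←essential
  m20: 01-100 ←essential
  m23: 0-0111 ←essential
  m32: 100000 ←essential
  m41: 101001 ←essential
  m44: -01100 ←essential
Essential: -01100, 0-0111, 0011-0, 01-100, 100000, 101001

6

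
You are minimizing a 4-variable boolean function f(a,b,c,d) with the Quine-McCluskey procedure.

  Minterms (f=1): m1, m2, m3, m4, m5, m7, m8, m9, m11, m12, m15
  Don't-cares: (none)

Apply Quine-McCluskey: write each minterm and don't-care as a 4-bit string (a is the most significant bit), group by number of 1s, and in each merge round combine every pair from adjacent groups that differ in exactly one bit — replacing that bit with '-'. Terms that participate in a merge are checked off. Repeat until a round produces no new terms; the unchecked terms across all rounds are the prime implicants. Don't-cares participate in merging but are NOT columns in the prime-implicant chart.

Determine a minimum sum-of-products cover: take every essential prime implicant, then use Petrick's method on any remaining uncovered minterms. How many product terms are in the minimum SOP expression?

5

Round 0: 0001✓ 0010✓ 0011✓ 0100✓ 0101✓ 0111✓ 1000✓ 1001✓ 1011✓ 1100✓ 1111✓
Round 1: -001✓ -011✓ -100 -111✓ 0-01✓ 0-11✓ 00-1✓ 001- 01-1✓ 010- 1-00 1-11✓ 10-1✓ 100-
Round 2: --11 -0-1 0--1
PIs = {--11, -0-1, -100, 0--1, 001-, 010-, 1-00, 100-}
Coverage chart:
  m1: -0-1,0--1
  m2: 001- ←essential
  m3: --11,-0-1,0--1,001-
  m4: -100,010-
  m5: 0--1,010-
  m7: --11,0--1
  m8: 1-00,100-
  m9: -0-1,100-
  m11: --11,-0-1
  m12: -100,1-00
  m15: --11 ←essential
Essential: --11, 001-
Petrick residual → -0-1, 010-, 1-00
Min cover (5 terms): cd + b'd + a'b'c + a'bc' + ac'd'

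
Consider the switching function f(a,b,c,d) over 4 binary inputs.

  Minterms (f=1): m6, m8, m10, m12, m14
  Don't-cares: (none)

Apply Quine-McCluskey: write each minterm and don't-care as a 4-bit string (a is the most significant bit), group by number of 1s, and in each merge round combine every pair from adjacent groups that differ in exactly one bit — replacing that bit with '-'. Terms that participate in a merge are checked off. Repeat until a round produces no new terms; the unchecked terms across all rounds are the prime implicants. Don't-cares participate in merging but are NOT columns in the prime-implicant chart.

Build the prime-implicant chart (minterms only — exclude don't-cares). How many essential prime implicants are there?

2

[col 0] 0110*, 1000*, 1010*, 1100*, 1110*
[col 1] -110, 1-00*, 1-10*, 10-0*, 11-0*
[col 2] 1--0
Prime implicants: -110, 1--0
PI chart (minterm → PIs covering it):
  6 | -110  (sole → essential)
  8 | 1--0  (sole → essential)
  10 | 1--0  (sole → essential)
  12 | 1--0  (sole → essential)
  14 | -110,1--0
Essential prime implicants: -110, 1--0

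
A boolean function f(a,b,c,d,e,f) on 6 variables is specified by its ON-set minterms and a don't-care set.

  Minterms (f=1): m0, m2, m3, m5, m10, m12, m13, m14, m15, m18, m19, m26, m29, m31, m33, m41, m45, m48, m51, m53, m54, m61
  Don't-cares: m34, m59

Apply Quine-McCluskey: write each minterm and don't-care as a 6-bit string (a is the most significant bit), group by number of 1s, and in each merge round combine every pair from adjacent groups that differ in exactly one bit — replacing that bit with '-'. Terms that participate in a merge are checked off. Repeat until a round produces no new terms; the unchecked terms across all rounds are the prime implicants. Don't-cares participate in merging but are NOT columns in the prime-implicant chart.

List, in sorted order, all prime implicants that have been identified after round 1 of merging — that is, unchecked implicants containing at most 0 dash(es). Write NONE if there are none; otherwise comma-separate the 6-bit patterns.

Round 0: 000000✓ 000010✓ 000011✓ 000101✓ 001010✓ 001100✓ 001101✓ 001110✓ 001111✓ 010010✓ 010011✓ 011010✓ 011101✓ 011111✓ 100001✓ 100010✓ 101001✓ 101101✓ 110000 110011✓ 110101✓ 110110 111011✓ 111101✓
Round 1: -00010 -01101✓ -10011 -11101✓ 0-0010✓ 0-0011✓ 0-1010✓ 0-1101✓ 0-1111✓ 00-010✓ 00-101 0000-0 00001-✓ 001-10 0011-0✓ 0011-1✓ 00110-✓ 00111-✓ 01-010✓ 01001-✓ 0111-1✓ 1-1101✓ 10-001 101-01 11-011 11-101
Round 2: --1101 0--010 0-001- 0-11-1 0011--
PIs = {--1101, -00010, -10011, 0--010, 0-001-, 0-11-1, 00-101, 0000-0, 001-10, 0011--, 10-001, 101-01, 11-011, 11-101, 110000, 110110}

110000, 110110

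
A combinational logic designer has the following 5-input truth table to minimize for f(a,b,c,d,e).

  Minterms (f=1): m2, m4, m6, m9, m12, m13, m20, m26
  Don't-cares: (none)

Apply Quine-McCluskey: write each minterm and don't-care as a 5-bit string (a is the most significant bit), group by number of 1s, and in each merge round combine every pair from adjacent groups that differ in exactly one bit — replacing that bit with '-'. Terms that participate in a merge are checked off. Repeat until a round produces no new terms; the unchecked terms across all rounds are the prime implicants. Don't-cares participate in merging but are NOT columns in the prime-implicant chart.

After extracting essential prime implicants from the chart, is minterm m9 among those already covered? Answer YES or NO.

[col 0] 00010*, 00100*, 00110*, 01001*, 01100*, 01101*, 10100*, 11010
[col 1] -0100, 0-100, 00-10, 001-0, 01-01, 0110-
Prime implicants: -0100, 0-100, 00-10, 001-0, 01-01, 0110-, 11010
PI chart (minterm → PIs covering it):
  2 | 00-10  (sole → essential)
  4 | -0100,0-100,001-0
  6 | 00-10,001-0
  9 | 01-01  (sole → essential)
  12 | 0-100,0110-
  13 | 01-01,0110-
  20 | -0100  (sole → essential)
  26 | 11010  (sole → essential)
Essential prime implicants: -0100, 00-10, 01-01, 11010

YES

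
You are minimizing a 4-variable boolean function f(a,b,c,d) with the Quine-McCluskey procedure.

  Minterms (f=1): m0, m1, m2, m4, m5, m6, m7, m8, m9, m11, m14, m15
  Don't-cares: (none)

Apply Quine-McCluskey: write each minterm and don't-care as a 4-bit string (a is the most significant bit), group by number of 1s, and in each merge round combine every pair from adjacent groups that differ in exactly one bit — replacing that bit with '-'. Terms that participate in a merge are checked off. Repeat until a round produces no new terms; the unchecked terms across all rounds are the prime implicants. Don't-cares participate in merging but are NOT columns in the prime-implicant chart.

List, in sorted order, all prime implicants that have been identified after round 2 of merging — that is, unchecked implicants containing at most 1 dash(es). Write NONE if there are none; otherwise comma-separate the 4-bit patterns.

size-2^0 implicants → 0000(✓)  0001(✓)  0010(✓)  0100(✓)  0101(✓)  0110(✓)  0111(✓)  1000(✓)  1001(✓)  1011(✓)  1110(✓)  1111(✓)
size-2^1 implicants → -000(✓)  -001(✓)  -110(✓)  -111(✓)  0-00(✓)  0-01(✓)  0-10(✓)  00-0(✓)  000-(✓)  01-0(✓)  01-1(✓)  010-(✓)  011-(✓)  1-11  10-1  100-(✓)  111-(✓)
size-2^2 implicants → -00-  -11-  0--0  0-0-  01--
Unchecked terms (primes): -00-, -11-, 0--0, 0-0-, 01--, 1-11, 10-1

1-11, 10-1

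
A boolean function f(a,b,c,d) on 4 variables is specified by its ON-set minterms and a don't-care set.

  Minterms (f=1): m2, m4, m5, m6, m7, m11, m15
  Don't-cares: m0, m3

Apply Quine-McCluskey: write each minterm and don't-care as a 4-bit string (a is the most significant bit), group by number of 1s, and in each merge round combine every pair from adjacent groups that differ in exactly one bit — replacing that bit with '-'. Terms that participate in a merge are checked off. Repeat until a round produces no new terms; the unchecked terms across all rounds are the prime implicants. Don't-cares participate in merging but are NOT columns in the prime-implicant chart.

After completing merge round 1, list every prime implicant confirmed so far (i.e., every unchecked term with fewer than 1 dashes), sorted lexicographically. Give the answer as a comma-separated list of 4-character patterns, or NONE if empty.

NONE

size-2^0 implicants → 0000(✓)  0010(✓)  0011(✓)  0100(✓)  0101(✓)  0110(✓)  0111(✓)  1011(✓)  1111(✓)
size-2^1 implicants → -011(✓)  -111(✓)  0-00(✓)  0-10(✓)  0-11(✓)  00-0(✓)  001-(✓)  01-0(✓)  01-1(✓)  010-(✓)  011-(✓)  1-11(✓)
size-2^2 implicants → --11  0--0  0-1-  01--
Unchecked terms (primes): --11, 0--0, 0-1-, 01--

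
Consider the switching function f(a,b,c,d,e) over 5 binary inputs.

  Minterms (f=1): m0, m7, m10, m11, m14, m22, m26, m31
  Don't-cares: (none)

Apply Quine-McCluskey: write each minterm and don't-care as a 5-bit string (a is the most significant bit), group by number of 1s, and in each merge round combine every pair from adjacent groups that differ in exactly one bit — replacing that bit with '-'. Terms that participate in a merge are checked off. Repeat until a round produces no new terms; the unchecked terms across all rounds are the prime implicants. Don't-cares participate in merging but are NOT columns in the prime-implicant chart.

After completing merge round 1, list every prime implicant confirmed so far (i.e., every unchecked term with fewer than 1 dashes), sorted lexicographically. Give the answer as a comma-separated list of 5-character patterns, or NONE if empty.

00000, 00111, 10110, 11111

[col 0] 00000, 00111, 01010*, 01011*, 01110*, 10110, 11010*, 11111
[col 1] -1010, 01-10, 0101-
Prime implicants: -1010, 00000, 00111, 01-10, 0101-, 10110, 11111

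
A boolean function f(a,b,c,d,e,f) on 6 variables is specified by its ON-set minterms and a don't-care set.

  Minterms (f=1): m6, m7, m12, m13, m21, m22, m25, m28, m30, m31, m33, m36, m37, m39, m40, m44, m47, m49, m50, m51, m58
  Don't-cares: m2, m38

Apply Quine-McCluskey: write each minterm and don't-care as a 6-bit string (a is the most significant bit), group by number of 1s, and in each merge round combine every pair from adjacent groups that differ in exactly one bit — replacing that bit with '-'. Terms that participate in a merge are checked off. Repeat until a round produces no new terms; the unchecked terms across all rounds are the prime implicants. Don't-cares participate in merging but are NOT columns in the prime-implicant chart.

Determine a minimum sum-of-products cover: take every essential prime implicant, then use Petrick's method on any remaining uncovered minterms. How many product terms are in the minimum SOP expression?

Round 0: 000010✓ 000110✓ 000111✓ 001100✓ 001101✓ 010101 010110✓ 011001 011100✓ 011110✓ 011111✓ 100001✓ 100100✓ 100101✓ 100110✓ 100111✓ 101000✓ 101100✓ 101111✓ 110001✓ 110010✓ 110011✓ 111010✓
Round 1: -00110✓ -00111✓ -01100 0-0110 0-1100 000-10 00011-✓ 00110- 01-110 0111-0 01111- 1-0001 10-100 10-111 100-01 1001-0✓ 1001-1✓ 10010-✓ 10011-✓ 101-00 11-010 1100-1 11001-
Round 2: -0011- 1001--
PIs = {-0011-, -01100, 0-0110, 0-1100, 000-10, 00110-, 01-110, 010101, 011001, 0111-0, 01111-, 1-0001, 10-100, 10-111, 100-01, 1001--, 101-00, 11-010, 1100-1, 11001-}
Coverage chart:
  m6: -0011-,0-0110,000-10
  m7: -0011- ←essential
  m12: -01100,0-1100,00110-
  m13: 00110- ←essential
  m21: 010101 ←essential
  m22: 0-0110,01-110
  m25: 011001 ←essential
  m28: 0-1100,0111-0
  m30: 01-110,0111-0,01111-
  m31: 01111- ←essential
  m33: 1-0001,100-01
  m36: 10-100,1001--
  m37: 100-01,1001--
  m39: -0011-,10-111,1001--
  m40: 101-00 ←essential
  m44: -01100,10-100,101-00
  m47: 10-111 ←essential
  m49: 1-0001,1100-1
  m50: 11-010,11001-
  m51: 1100-1,11001-
  m58: 11-010 ←essential
Essential: -0011-, 00110-, 010101, 011001, 01111-, 10-111, 101-00, 11-010
Petrick residual → 0-0110, 0-1100, 1-0001, 1001--, 1100-1
Min cover (13 terms): b'c'de + a'c'def' + a'cde'f' + a'b'cde' + a'bc'de'f + a'bcd'e'f + a'bcde + ac'd'e'f + ab'def + ab'c'd + ab'ce'f' + abd'ef' + abc'd'f

13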